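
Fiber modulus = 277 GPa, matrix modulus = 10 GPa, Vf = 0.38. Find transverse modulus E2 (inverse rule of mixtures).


1/E2 = Vf/Ef + (1-Vf)/Em = 0.38/277 + 0.62/10
E2 = 15.78 GPa

15.78 GPa


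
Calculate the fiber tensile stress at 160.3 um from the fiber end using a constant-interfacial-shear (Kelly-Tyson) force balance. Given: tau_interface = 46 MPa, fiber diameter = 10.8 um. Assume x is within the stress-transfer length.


Force balance: sigma_f * (pi*d^2/4) = tau * (pi*d) * x  ->  sigma_f = 4 * tau * x / d
sigma_f = 4 * 46 * 160.3 / 10.8 = 2731.0 MPa

2731.0 MPa


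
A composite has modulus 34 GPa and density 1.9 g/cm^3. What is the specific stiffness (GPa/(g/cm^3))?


Specific stiffness = E/rho = 34/1.9 = 17.9 GPa/(g/cm^3)

17.9 GPa/(g/cm^3)


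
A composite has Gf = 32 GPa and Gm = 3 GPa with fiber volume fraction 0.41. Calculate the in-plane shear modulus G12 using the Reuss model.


1/G12 = Vf/Gf + (1-Vf)/Gm = 0.41/32 + 0.59/3
G12 = 4.77 GPa

4.77 GPa


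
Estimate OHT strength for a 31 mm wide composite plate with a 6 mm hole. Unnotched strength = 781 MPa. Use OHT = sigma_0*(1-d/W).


OHT = sigma_0*(1-d/W) = 781*(1-6/31) = 629.8 MPa

629.8 MPa


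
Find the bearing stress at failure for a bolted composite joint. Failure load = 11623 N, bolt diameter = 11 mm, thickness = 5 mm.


sigma_br = F/(d*h) = 11623/(11*5) = 211.3 MPa

211.3 MPa


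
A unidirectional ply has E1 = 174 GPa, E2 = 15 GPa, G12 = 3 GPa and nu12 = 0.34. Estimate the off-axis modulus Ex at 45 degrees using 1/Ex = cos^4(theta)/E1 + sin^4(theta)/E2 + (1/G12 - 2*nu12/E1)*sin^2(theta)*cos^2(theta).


cos^4(45) = 0.25, sin^4(45) = 0.25, sin^2(45)*cos^2(45) = 0.25
1/G12 - 2*nu12/E1 = 1/3 - 2*0.34/174 = 0.329425 GPa^-1
1/Ex = 0.25/174 + 0.25/15 + 0.329425*0.25 = 0.1004598 GPa^-1
Ex = 9.95 GPa

9.95 GPa


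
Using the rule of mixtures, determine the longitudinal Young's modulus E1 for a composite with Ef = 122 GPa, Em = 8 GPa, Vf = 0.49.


E1 = Ef*Vf + Em*(1-Vf) = 122*0.49 + 8*0.51 = 63.86 GPa

63.86 GPa


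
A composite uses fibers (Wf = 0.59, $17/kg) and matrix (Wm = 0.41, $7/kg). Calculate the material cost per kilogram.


Cost = cost_f*Wf + cost_m*Wm = 17*0.59 + 7*0.41 = $12.9/kg

$12.9/kg


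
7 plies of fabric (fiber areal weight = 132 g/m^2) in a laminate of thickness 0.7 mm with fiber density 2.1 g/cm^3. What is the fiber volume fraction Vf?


Vf = n * FAW / (rho_f * h * 1000) = 7 * 132 / (2.1 * 0.7 * 1000) = 0.6286

0.6286


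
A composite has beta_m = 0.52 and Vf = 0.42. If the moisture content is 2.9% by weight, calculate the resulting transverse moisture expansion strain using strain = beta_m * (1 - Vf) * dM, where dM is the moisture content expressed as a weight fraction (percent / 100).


dM = 2.9/100 = 0.029
strain = beta_m * (1-Vf) * dM = 0.52 * 0.58 * 0.029 = 0.0087464

0.0087464


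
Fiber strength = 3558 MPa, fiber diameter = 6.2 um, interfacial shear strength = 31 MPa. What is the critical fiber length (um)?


Lc = sigma_f * d / (2 * tau_i) = 3558 * 6.2 / (2 * 31) = 355.8 um

355.8 um


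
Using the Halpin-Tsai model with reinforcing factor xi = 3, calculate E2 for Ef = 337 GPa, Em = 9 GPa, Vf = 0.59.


eta = (Ef/Em - 1)/(Ef/Em + xi) = (37.4444 - 1)/(37.4444 + 3) = 0.9011
E2 = Em*(1+xi*eta*Vf)/(1-eta*Vf) = 49.87 GPa

49.87 GPa


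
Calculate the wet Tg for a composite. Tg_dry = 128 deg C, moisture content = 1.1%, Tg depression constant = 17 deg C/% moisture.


Tg_wet = Tg_dry - k*moisture = 128 - 17*1.1 = 109.3 deg C

109.3 deg C


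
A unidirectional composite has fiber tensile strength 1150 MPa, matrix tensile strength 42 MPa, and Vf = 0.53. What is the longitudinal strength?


sigma_1 = sigma_f*Vf + sigma_m*(1-Vf) = 1150*0.53 + 42*0.47 = 629.2 MPa

629.2 MPa


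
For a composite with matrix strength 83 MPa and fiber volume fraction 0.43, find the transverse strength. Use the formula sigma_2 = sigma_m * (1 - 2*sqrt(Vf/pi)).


factor = 1 - 2*sqrt(0.43/pi) = 0.2601
sigma_2 = 83 * 0.2601 = 21.59 MPa

21.59 MPa


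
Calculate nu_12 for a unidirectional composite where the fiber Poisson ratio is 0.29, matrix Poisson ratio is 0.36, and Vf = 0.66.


nu_12 = nu_f*Vf + nu_m*(1-Vf) = 0.29*0.66 + 0.36*0.34 = 0.3138

0.3138


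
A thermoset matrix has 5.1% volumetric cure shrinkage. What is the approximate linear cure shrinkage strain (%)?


Linear shrinkage ≈ vol_shrink/3 = 5.1/3 = 1.7%

1.7%


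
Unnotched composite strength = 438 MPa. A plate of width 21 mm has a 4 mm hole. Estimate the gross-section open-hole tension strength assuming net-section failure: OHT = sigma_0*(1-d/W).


OHT = sigma_0*(1-d/W) = 438*(1-4/21) = 354.6 MPa

354.6 MPa


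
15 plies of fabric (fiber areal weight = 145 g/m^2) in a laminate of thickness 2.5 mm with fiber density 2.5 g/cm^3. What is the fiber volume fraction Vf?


Vf = n * FAW / (rho_f * h * 1000) = 15 * 145 / (2.5 * 2.5 * 1000) = 0.348

0.348


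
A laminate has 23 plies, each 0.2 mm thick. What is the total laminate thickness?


h = n * t_ply = 23 * 0.2 = 4.6 mm

4.6 mm


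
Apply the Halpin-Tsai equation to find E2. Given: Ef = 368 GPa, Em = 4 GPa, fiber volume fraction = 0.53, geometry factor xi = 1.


eta = (Ef/Em - 1)/(Ef/Em + xi) = (92.0 - 1)/(92.0 + 1) = 0.9785
E2 = Em*(1+xi*eta*Vf)/(1-eta*Vf) = 12.62 GPa

12.62 GPa


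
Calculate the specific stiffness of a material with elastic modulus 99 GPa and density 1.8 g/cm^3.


Specific stiffness = E/rho = 99/1.8 = 55.0 GPa/(g/cm^3)

55.0 GPa/(g/cm^3)


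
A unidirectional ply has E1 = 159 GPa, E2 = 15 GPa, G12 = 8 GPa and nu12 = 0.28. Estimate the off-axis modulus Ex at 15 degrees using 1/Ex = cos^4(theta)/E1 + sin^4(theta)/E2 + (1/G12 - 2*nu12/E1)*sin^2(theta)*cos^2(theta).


cos^4(15) = 0.870513, sin^4(15) = 0.004487, sin^2(15)*cos^2(15) = 0.0625
1/G12 - 2*nu12/E1 = 1/8 - 2*0.28/159 = 0.121478 GPa^-1
1/Ex = 0.870513/159 + 0.004487/15 + 0.121478*0.0625 = 0.0133665 GPa^-1
Ex = 74.81 GPa

74.81 GPa


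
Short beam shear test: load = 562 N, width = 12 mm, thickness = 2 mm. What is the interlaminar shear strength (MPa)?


ILSS = 3F/(4bh) = 3*562/(4*12*2) = 17.56 MPa

17.56 MPa


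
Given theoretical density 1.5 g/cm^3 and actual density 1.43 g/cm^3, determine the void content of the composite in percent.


Void% = (rho_theo - rho_actual)/rho_theo * 100 = (1.5 - 1.43)/1.5 * 100 = 4.67%

4.67%


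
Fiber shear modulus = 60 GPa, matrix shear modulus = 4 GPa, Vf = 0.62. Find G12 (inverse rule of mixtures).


1/G12 = Vf/Gf + (1-Vf)/Gm = 0.62/60 + 0.38/4
G12 = 9.49 GPa

9.49 GPa


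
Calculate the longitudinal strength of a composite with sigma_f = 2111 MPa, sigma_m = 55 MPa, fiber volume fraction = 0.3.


sigma_1 = sigma_f*Vf + sigma_m*(1-Vf) = 2111*0.3 + 55*0.7 = 671.8 MPa

671.8 MPa


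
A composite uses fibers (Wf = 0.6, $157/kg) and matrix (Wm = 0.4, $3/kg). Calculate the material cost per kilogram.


Cost = cost_f*Wf + cost_m*Wm = 157*0.6 + 3*0.4 = $95.4/kg

$95.4/kg


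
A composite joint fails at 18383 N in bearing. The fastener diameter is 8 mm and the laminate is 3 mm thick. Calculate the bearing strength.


sigma_br = F/(d*h) = 18383/(8*3) = 766.0 MPa

766.0 MPa


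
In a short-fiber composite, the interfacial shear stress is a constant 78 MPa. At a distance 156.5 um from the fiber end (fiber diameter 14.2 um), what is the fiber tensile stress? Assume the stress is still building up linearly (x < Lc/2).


Force balance: sigma_f * (pi*d^2/4) = tau * (pi*d) * x  ->  sigma_f = 4 * tau * x / d
sigma_f = 4 * 78 * 156.5 / 14.2 = 3438.6 MPa

3438.6 MPa


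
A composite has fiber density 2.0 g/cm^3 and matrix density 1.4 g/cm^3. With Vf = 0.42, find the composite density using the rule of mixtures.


rho_c = rho_f*Vf + rho_m*(1-Vf) = 2.0*0.42 + 1.4*0.58 = 1.652 g/cm^3

1.652 g/cm^3


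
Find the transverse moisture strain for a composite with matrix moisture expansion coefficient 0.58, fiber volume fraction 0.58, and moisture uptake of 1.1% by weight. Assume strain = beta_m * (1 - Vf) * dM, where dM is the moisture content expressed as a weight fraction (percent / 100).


dM = 1.1/100 = 0.011
strain = beta_m * (1-Vf) * dM = 0.58 * 0.42 * 0.011 = 0.0026796

0.0026796


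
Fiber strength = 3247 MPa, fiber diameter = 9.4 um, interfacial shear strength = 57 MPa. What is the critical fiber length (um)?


Lc = sigma_f * d / (2 * tau_i) = 3247 * 9.4 / (2 * 57) = 267.7 um

267.7 um


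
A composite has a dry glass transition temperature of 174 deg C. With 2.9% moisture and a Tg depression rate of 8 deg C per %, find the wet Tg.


Tg_wet = Tg_dry - k*moisture = 174 - 8*2.9 = 150.8 deg C

150.8 deg C


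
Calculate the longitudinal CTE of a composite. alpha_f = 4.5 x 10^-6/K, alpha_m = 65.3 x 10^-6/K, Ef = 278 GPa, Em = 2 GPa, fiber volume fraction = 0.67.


E1 = Ef*Vf + Em*(1-Vf) = 186.92
alpha_1 = (alpha_f*Ef*Vf + alpha_m*Em*(1-Vf))/E1 = 4.71 x 10^-6/K

4.71 x 10^-6/K


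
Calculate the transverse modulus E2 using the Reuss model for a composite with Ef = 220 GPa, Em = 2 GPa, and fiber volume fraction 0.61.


1/E2 = Vf/Ef + (1-Vf)/Em = 0.61/220 + 0.39/2
E2 = 5.06 GPa

5.06 GPa


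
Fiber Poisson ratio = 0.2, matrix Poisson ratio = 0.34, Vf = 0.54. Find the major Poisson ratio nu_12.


nu_12 = nu_f*Vf + nu_m*(1-Vf) = 0.2*0.54 + 0.34*0.46 = 0.2644

0.2644


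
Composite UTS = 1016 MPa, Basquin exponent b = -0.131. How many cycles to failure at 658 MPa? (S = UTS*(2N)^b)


N = 0.5 * (S/UTS)^(1/b) = 0.5 * (658/1016)^(1/-0.131) = 13.7779 cycles

13.7779 cycles


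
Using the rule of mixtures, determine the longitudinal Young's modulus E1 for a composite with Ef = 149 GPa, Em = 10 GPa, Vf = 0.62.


E1 = Ef*Vf + Em*(1-Vf) = 149*0.62 + 10*0.38 = 96.18 GPa

96.18 GPa


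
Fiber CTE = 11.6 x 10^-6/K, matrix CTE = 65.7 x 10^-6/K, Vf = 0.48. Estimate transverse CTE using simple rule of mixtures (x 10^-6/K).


alpha_2 = alpha_f*Vf + alpha_m*(1-Vf) = 11.6*0.48 + 65.7*0.52 = 39.7 x 10^-6/K

39.7 x 10^-6/K


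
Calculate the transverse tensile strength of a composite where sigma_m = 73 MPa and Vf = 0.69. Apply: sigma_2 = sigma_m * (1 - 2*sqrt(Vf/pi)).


factor = 1 - 2*sqrt(0.69/pi) = 0.0627
sigma_2 = 73 * 0.0627 = 4.58 MPa

4.58 MPa


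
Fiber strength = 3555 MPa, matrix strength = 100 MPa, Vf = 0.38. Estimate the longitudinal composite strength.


sigma_1 = sigma_f*Vf + sigma_m*(1-Vf) = 3555*0.38 + 100*0.62 = 1412.9 MPa

1412.9 MPa


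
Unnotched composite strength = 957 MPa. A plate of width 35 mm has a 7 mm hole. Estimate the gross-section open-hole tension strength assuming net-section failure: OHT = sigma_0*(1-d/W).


OHT = sigma_0*(1-d/W) = 957*(1-7/35) = 765.6 MPa

765.6 MPa


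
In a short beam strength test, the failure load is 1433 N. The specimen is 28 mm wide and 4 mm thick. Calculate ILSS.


ILSS = 3F/(4bh) = 3*1433/(4*28*4) = 9.6 MPa

9.6 MPa


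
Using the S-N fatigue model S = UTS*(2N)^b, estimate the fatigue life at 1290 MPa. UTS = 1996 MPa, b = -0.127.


N = 0.5 * (S/UTS)^(1/b) = 0.5 * (1290/1996)^(1/-0.127) = 15.5473 cycles

15.5473 cycles


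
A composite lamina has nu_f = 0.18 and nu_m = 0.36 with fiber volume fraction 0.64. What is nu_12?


nu_12 = nu_f*Vf + nu_m*(1-Vf) = 0.18*0.64 + 0.36*0.36 = 0.2448

0.2448


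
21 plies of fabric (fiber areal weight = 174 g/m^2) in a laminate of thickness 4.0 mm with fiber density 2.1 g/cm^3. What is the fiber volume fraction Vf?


Vf = n * FAW / (rho_f * h * 1000) = 21 * 174 / (2.1 * 4.0 * 1000) = 0.435

0.435


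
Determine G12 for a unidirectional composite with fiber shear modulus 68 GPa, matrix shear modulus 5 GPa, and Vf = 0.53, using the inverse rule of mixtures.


1/G12 = Vf/Gf + (1-Vf)/Gm = 0.53/68 + 0.47/5
G12 = 9.82 GPa

9.82 GPa


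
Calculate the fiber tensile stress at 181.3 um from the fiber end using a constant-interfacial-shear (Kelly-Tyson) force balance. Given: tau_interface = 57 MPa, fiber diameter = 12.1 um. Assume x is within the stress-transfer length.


Force balance: sigma_f * (pi*d^2/4) = tau * (pi*d) * x  ->  sigma_f = 4 * tau * x / d
sigma_f = 4 * 57 * 181.3 / 12.1 = 3416.2 MPa

3416.2 MPa


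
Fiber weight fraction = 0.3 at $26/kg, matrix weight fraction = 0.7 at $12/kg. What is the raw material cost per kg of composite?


Cost = cost_f*Wf + cost_m*Wm = 26*0.3 + 12*0.7 = $16.2/kg

$16.2/kg


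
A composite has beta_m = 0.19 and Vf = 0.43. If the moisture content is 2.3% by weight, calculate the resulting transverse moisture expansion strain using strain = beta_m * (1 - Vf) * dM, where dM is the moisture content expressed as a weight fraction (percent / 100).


dM = 2.3/100 = 0.023
strain = beta_m * (1-Vf) * dM = 0.19 * 0.57 * 0.023 = 0.0024909

0.0024909


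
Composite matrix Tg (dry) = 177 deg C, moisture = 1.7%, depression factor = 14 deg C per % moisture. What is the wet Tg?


Tg_wet = Tg_dry - k*moisture = 177 - 14*1.7 = 153.2 deg C

153.2 deg C


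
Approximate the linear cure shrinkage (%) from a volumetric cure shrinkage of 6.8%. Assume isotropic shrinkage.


Linear shrinkage ≈ vol_shrink/3 = 6.8/3 = 2.267%

2.267%


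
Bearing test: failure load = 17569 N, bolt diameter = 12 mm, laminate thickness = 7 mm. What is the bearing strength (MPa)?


sigma_br = F/(d*h) = 17569/(12*7) = 209.2 MPa

209.2 MPa


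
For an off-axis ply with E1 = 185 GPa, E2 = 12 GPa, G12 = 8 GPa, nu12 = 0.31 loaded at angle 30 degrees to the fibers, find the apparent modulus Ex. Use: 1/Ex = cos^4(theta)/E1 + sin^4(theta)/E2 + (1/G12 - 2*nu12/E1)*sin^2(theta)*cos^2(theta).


cos^4(30) = 0.5625, sin^4(30) = 0.0625, sin^2(30)*cos^2(30) = 0.1875
1/G12 - 2*nu12/E1 = 1/8 - 2*0.31/185 = 0.121649 GPa^-1
1/Ex = 0.5625/185 + 0.0625/12 + 0.121649*0.1875 = 0.031058 GPa^-1
Ex = 32.2 GPa

32.2 GPa


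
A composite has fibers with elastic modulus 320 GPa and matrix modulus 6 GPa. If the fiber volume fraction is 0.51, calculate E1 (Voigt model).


E1 = Ef*Vf + Em*(1-Vf) = 320*0.51 + 6*0.49 = 166.14 GPa

166.14 GPa


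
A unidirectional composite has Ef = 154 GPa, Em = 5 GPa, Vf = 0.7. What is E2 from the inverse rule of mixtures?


1/E2 = Vf/Ef + (1-Vf)/Em = 0.7/154 + 0.3/5
E2 = 15.49 GPa

15.49 GPa


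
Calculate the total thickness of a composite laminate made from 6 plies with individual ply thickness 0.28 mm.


h = n * t_ply = 6 * 0.28 = 1.68 mm

1.68 mm


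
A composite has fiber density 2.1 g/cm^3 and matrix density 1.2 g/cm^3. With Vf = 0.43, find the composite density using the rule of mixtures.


rho_c = rho_f*Vf + rho_m*(1-Vf) = 2.1*0.43 + 1.2*0.57 = 1.587 g/cm^3

1.587 g/cm^3


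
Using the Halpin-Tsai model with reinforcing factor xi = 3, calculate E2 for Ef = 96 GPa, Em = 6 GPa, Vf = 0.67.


eta = (Ef/Em - 1)/(Ef/Em + xi) = (16.0 - 1)/(16.0 + 3) = 0.7895
E2 = Em*(1+xi*eta*Vf)/(1-eta*Vf) = 32.95 GPa

32.95 GPa


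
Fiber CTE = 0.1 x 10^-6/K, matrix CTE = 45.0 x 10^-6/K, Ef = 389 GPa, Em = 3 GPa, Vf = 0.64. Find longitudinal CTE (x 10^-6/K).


E1 = Ef*Vf + Em*(1-Vf) = 250.04
alpha_1 = (alpha_f*Ef*Vf + alpha_m*Em*(1-Vf))/E1 = 0.29 x 10^-6/K

0.29 x 10^-6/K


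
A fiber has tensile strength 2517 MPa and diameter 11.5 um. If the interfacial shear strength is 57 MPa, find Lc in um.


Lc = sigma_f * d / (2 * tau_i) = 2517 * 11.5 / (2 * 57) = 253.9 um

253.9 um


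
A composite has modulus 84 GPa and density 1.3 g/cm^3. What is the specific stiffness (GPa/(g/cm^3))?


Specific stiffness = E/rho = 84/1.3 = 64.6 GPa/(g/cm^3)

64.6 GPa/(g/cm^3)


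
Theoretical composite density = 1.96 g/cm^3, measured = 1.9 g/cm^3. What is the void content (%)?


Void% = (rho_theo - rho_actual)/rho_theo * 100 = (1.96 - 1.9)/1.96 * 100 = 3.06%

3.06%


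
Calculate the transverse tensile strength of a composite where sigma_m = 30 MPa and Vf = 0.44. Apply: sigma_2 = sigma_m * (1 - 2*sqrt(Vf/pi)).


factor = 1 - 2*sqrt(0.44/pi) = 0.2515
sigma_2 = 30 * 0.2515 = 7.55 MPa

7.55 MPa


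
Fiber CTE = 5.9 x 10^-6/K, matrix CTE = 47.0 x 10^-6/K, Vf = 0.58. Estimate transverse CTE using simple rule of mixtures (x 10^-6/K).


alpha_2 = alpha_f*Vf + alpha_m*(1-Vf) = 5.9*0.58 + 47.0*0.42 = 23.2 x 10^-6/K

23.2 x 10^-6/K


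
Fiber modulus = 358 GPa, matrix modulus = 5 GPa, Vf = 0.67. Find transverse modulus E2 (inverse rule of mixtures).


1/E2 = Vf/Ef + (1-Vf)/Em = 0.67/358 + 0.33/5
E2 = 14.73 GPa

14.73 GPa


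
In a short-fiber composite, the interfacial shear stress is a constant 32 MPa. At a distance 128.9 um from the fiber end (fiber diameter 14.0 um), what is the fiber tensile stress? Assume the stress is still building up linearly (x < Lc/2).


Force balance: sigma_f * (pi*d^2/4) = tau * (pi*d) * x  ->  sigma_f = 4 * tau * x / d
sigma_f = 4 * 32 * 128.9 / 14.0 = 1178.5 MPa

1178.5 MPa


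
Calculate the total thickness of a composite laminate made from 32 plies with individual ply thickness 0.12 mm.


h = n * t_ply = 32 * 0.12 = 3.84 mm

3.84 mm


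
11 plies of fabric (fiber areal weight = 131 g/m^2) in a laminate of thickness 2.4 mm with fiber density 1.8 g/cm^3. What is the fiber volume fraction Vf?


Vf = n * FAW / (rho_f * h * 1000) = 11 * 131 / (1.8 * 2.4 * 1000) = 0.3336

0.3336


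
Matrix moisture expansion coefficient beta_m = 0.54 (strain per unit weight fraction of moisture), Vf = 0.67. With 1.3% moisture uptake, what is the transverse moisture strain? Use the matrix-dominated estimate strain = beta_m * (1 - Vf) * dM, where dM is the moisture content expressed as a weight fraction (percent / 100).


dM = 1.3/100 = 0.013
strain = beta_m * (1-Vf) * dM = 0.54 * 0.33 * 0.013 = 0.0023166

0.0023166


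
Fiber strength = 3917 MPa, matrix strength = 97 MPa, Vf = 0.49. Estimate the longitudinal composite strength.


sigma_1 = sigma_f*Vf + sigma_m*(1-Vf) = 3917*0.49 + 97*0.51 = 1968.8 MPa

1968.8 MPa


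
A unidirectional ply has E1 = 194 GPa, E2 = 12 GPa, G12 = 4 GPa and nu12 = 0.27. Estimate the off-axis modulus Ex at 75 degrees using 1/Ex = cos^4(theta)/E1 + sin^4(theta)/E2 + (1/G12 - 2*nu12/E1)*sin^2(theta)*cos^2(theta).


cos^4(75) = 0.004487, sin^4(75) = 0.870513, sin^2(75)*cos^2(75) = 0.0625
1/G12 - 2*nu12/E1 = 1/4 - 2*0.27/194 = 0.247216 GPa^-1
1/Ex = 0.004487/194 + 0.870513/12 + 0.247216*0.0625 = 0.0880169 GPa^-1
Ex = 11.36 GPa

11.36 GPa


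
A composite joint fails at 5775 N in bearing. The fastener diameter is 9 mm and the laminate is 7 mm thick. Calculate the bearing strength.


sigma_br = F/(d*h) = 5775/(9*7) = 91.7 MPa

91.7 MPa


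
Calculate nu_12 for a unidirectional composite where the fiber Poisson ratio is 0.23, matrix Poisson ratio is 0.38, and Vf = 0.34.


nu_12 = nu_f*Vf + nu_m*(1-Vf) = 0.23*0.34 + 0.38*0.66 = 0.329

0.329


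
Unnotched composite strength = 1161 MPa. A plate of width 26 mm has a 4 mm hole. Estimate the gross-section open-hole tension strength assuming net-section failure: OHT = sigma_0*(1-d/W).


OHT = sigma_0*(1-d/W) = 1161*(1-4/26) = 982.4 MPa

982.4 MPa


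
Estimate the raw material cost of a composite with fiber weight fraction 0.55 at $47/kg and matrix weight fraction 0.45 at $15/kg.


Cost = cost_f*Wf + cost_m*Wm = 47*0.55 + 15*0.45 = $32.6/kg

$32.6/kg


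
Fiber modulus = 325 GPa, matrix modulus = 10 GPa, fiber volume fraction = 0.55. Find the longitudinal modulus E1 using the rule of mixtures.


E1 = Ef*Vf + Em*(1-Vf) = 325*0.55 + 10*0.45 = 183.25 GPa

183.25 GPa


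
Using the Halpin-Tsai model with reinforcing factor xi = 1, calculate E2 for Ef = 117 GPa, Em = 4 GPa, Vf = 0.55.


eta = (Ef/Em - 1)/(Ef/Em + xi) = (29.25 - 1)/(29.25 + 1) = 0.9339
E2 = Em*(1+xi*eta*Vf)/(1-eta*Vf) = 12.45 GPa

12.45 GPa


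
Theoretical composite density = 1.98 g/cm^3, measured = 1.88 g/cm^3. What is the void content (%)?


Void% = (rho_theo - rho_actual)/rho_theo * 100 = (1.98 - 1.88)/1.98 * 100 = 5.05%

5.05%


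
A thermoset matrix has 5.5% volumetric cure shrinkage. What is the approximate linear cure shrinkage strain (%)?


Linear shrinkage ≈ vol_shrink/3 = 5.5/3 = 1.833%

1.833%


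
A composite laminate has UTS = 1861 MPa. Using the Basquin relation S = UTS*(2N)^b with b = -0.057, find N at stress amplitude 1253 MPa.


N = 0.5 * (S/UTS)^(1/b) = 0.5 * (1253/1861)^(1/-0.057) = 516.3244 cycles

516.3244 cycles


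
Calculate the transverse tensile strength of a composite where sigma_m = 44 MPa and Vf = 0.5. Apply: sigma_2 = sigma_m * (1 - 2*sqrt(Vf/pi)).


factor = 1 - 2*sqrt(0.5/pi) = 0.2021
sigma_2 = 44 * 0.2021 = 8.89 MPa

8.89 MPa


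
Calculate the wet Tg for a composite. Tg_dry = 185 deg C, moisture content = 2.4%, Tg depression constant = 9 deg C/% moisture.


Tg_wet = Tg_dry - k*moisture = 185 - 9*2.4 = 163.4 deg C

163.4 deg C


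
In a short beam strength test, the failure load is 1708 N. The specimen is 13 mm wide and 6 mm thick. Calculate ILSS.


ILSS = 3F/(4bh) = 3*1708/(4*13*6) = 16.42 MPa

16.42 MPa


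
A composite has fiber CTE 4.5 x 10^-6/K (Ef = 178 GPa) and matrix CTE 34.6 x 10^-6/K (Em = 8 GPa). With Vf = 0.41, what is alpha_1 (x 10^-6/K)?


E1 = Ef*Vf + Em*(1-Vf) = 77.7
alpha_1 = (alpha_f*Ef*Vf + alpha_m*Em*(1-Vf))/E1 = 6.33 x 10^-6/K

6.33 x 10^-6/K


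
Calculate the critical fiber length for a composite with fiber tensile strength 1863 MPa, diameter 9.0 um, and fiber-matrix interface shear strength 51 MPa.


Lc = sigma_f * d / (2 * tau_i) = 1863 * 9.0 / (2 * 51) = 164.4 um

164.4 um


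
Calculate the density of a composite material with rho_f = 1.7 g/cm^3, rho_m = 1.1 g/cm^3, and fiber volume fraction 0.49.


rho_c = rho_f*Vf + rho_m*(1-Vf) = 1.7*0.49 + 1.1*0.51 = 1.394 g/cm^3

1.394 g/cm^3


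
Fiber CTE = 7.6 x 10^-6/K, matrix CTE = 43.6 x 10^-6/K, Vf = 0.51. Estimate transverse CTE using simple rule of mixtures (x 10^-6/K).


alpha_2 = alpha_f*Vf + alpha_m*(1-Vf) = 7.6*0.51 + 43.6*0.49 = 25.2 x 10^-6/K

25.2 x 10^-6/K


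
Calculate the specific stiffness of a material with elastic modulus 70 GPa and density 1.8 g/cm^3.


Specific stiffness = E/rho = 70/1.8 = 38.9 GPa/(g/cm^3)

38.9 GPa/(g/cm^3)


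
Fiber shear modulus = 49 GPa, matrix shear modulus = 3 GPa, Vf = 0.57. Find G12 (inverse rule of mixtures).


1/G12 = Vf/Gf + (1-Vf)/Gm = 0.57/49 + 0.43/3
G12 = 6.45 GPa

6.45 GPa


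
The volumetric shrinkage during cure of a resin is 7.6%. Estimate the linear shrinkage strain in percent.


Linear shrinkage ≈ vol_shrink/3 = 7.6/3 = 2.533%

2.533%


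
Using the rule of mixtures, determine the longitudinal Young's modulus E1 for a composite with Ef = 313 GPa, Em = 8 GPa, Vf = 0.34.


E1 = Ef*Vf + Em*(1-Vf) = 313*0.34 + 8*0.66 = 111.7 GPa

111.7 GPa


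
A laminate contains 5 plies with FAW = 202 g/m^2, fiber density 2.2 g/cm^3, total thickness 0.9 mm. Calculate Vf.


Vf = n * FAW / (rho_f * h * 1000) = 5 * 202 / (2.2 * 0.9 * 1000) = 0.5101

0.5101


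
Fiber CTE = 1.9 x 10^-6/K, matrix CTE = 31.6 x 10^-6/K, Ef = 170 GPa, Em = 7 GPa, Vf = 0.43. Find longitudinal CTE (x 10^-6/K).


E1 = Ef*Vf + Em*(1-Vf) = 77.09
alpha_1 = (alpha_f*Ef*Vf + alpha_m*Em*(1-Vf))/E1 = 3.44 x 10^-6/K

3.44 x 10^-6/K


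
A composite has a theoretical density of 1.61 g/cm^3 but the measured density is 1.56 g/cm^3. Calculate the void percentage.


Void% = (rho_theo - rho_actual)/rho_theo * 100 = (1.61 - 1.56)/1.61 * 100 = 3.11%

3.11%


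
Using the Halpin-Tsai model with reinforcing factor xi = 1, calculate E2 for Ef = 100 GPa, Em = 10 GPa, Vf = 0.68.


eta = (Ef/Em - 1)/(Ef/Em + xi) = (10.0 - 1)/(10.0 + 1) = 0.8182
E2 = Em*(1+xi*eta*Vf)/(1-eta*Vf) = 35.08 GPa

35.08 GPa


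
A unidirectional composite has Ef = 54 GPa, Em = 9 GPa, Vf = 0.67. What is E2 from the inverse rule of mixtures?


1/E2 = Vf/Ef + (1-Vf)/Em = 0.67/54 + 0.33/9
E2 = 20.38 GPa

20.38 GPa


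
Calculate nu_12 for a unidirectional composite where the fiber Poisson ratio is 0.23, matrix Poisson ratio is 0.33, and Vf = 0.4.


nu_12 = nu_f*Vf + nu_m*(1-Vf) = 0.23*0.4 + 0.33*0.6 = 0.29

0.29


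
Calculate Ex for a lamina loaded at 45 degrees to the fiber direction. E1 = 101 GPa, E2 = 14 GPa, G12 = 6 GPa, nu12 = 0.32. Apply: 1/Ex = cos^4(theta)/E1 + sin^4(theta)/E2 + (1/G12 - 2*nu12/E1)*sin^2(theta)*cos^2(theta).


cos^4(45) = 0.25, sin^4(45) = 0.25, sin^2(45)*cos^2(45) = 0.25
1/G12 - 2*nu12/E1 = 1/6 - 2*0.32/101 = 0.16033 GPa^-1
1/Ex = 0.25/101 + 0.25/14 + 0.16033*0.25 = 0.0604149 GPa^-1
Ex = 16.55 GPa

16.55 GPa


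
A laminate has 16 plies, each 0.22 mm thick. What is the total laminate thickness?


h = n * t_ply = 16 * 0.22 = 3.52 mm

3.52 mm


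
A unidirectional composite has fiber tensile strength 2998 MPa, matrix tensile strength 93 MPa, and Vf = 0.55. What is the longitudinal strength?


sigma_1 = sigma_f*Vf + sigma_m*(1-Vf) = 2998*0.55 + 93*0.45 = 1690.8 MPa

1690.8 MPa


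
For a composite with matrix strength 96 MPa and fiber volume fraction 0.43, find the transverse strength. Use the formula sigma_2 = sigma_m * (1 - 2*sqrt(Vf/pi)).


factor = 1 - 2*sqrt(0.43/pi) = 0.2601
sigma_2 = 96 * 0.2601 = 24.97 MPa

24.97 MPa


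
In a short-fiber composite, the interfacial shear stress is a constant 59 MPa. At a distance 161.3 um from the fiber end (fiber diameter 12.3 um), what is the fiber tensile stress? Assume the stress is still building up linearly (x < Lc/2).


Force balance: sigma_f * (pi*d^2/4) = tau * (pi*d) * x  ->  sigma_f = 4 * tau * x / d
sigma_f = 4 * 59 * 161.3 / 12.3 = 3094.9 MPa

3094.9 MPa


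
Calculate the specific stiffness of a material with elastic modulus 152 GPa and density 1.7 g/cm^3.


Specific stiffness = E/rho = 152/1.7 = 89.4 GPa/(g/cm^3)

89.4 GPa/(g/cm^3)


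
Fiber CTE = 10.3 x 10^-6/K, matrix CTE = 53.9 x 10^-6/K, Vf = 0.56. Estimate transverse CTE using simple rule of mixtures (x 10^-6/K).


alpha_2 = alpha_f*Vf + alpha_m*(1-Vf) = 10.3*0.56 + 53.9*0.44 = 29.5 x 10^-6/K

29.5 x 10^-6/K


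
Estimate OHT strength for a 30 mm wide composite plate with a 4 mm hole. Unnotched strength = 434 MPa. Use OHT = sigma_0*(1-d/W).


OHT = sigma_0*(1-d/W) = 434*(1-4/30) = 376.1 MPa

376.1 MPa


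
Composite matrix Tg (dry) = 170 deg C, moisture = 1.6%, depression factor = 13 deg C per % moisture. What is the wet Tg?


Tg_wet = Tg_dry - k*moisture = 170 - 13*1.6 = 149.2 deg C

149.2 deg C


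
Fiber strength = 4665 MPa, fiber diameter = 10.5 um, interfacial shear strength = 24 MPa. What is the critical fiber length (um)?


Lc = sigma_f * d / (2 * tau_i) = 4665 * 10.5 / (2 * 24) = 1020.5 um

1020.5 um


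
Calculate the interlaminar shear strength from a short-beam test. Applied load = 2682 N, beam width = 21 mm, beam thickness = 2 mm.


ILSS = 3F/(4bh) = 3*2682/(4*21*2) = 47.89 MPa

47.89 MPa


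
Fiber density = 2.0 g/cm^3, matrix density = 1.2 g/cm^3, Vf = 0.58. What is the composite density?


rho_c = rho_f*Vf + rho_m*(1-Vf) = 2.0*0.58 + 1.2*0.42 = 1.664 g/cm^3

1.664 g/cm^3


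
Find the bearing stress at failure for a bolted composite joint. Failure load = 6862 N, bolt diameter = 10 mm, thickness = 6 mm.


sigma_br = F/(d*h) = 6862/(10*6) = 114.4 MPa

114.4 MPa


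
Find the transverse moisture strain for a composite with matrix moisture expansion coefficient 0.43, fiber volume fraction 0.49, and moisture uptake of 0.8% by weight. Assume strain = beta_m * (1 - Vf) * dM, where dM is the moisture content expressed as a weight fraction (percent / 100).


dM = 0.8/100 = 0.008
strain = beta_m * (1-Vf) * dM = 0.43 * 0.51 * 0.008 = 0.0017544

0.0017544


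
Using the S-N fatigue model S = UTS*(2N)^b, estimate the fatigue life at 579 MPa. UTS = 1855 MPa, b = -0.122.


N = 0.5 * (S/UTS)^(1/b) = 0.5 * (579/1855)^(1/-0.122) = 6978.5944 cycles

6978.5944 cycles


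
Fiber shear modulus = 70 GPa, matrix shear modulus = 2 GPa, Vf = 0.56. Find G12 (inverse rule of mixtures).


1/G12 = Vf/Gf + (1-Vf)/Gm = 0.56/70 + 0.44/2
G12 = 4.39 GPa

4.39 GPa


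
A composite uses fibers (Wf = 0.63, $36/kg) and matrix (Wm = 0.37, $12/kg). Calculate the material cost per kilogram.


Cost = cost_f*Wf + cost_m*Wm = 36*0.63 + 12*0.37 = $27.12/kg

$27.12/kg


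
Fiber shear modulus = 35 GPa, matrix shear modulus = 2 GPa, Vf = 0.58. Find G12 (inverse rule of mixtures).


1/G12 = Vf/Gf + (1-Vf)/Gm = 0.58/35 + 0.42/2
G12 = 4.41 GPa

4.41 GPa


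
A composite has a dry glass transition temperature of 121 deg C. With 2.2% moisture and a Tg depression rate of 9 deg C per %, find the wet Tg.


Tg_wet = Tg_dry - k*moisture = 121 - 9*2.2 = 101.2 deg C

101.2 deg C


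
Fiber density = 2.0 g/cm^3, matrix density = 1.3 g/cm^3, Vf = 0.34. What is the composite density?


rho_c = rho_f*Vf + rho_m*(1-Vf) = 2.0*0.34 + 1.3*0.66 = 1.538 g/cm^3

1.538 g/cm^3


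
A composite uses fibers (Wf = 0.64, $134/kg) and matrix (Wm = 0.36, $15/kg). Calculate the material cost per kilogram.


Cost = cost_f*Wf + cost_m*Wm = 134*0.64 + 15*0.36 = $91.16/kg

$91.16/kg


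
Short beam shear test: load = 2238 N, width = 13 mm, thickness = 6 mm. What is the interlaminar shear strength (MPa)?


ILSS = 3F/(4bh) = 3*2238/(4*13*6) = 21.52 MPa

21.52 MPa


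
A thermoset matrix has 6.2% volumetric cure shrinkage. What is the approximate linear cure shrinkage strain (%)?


Linear shrinkage ≈ vol_shrink/3 = 6.2/3 = 2.067%

2.067%


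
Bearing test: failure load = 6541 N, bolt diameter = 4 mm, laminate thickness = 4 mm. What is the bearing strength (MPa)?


sigma_br = F/(d*h) = 6541/(4*4) = 408.8 MPa

408.8 MPa


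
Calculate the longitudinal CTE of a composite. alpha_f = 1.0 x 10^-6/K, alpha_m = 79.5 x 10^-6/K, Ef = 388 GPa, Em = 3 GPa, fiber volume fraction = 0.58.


E1 = Ef*Vf + Em*(1-Vf) = 226.3
alpha_1 = (alpha_f*Ef*Vf + alpha_m*Em*(1-Vf))/E1 = 1.44 x 10^-6/K

1.44 x 10^-6/K


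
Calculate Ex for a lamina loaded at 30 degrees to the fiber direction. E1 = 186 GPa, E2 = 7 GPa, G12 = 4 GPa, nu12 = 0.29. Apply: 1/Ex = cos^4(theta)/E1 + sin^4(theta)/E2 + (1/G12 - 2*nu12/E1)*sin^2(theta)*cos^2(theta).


cos^4(30) = 0.5625, sin^4(30) = 0.0625, sin^2(30)*cos^2(30) = 0.1875
1/G12 - 2*nu12/E1 = 1/4 - 2*0.29/186 = 0.246882 GPa^-1
1/Ex = 0.5625/186 + 0.0625/7 + 0.246882*0.1875 = 0.0582431 GPa^-1
Ex = 17.17 GPa

17.17 GPa


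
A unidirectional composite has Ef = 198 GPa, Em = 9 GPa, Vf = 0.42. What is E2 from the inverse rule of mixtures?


1/E2 = Vf/Ef + (1-Vf)/Em = 0.42/198 + 0.58/9
E2 = 15.02 GPa

15.02 GPa


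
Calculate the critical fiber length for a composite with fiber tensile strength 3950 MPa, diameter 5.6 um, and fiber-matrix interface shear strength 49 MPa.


Lc = sigma_f * d / (2 * tau_i) = 3950 * 5.6 / (2 * 49) = 225.7 um

225.7 um


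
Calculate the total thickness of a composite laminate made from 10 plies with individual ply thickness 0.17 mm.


h = n * t_ply = 10 * 0.17 = 1.7 mm

1.7 mm


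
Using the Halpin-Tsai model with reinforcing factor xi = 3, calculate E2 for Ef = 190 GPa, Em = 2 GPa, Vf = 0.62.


eta = (Ef/Em - 1)/(Ef/Em + xi) = (95.0 - 1)/(95.0 + 3) = 0.9592
E2 = Em*(1+xi*eta*Vf)/(1-eta*Vf) = 13.74 GPa

13.74 GPa


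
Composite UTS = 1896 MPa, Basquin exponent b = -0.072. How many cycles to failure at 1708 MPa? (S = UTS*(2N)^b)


N = 0.5 * (S/UTS)^(1/b) = 0.5 * (1708/1896)^(1/-0.072) = 2.1322 cycles

2.1322 cycles


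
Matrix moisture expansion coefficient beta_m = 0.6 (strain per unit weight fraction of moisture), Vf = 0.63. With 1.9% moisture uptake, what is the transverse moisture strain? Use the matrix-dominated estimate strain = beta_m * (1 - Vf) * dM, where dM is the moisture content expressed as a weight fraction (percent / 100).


dM = 1.9/100 = 0.019
strain = beta_m * (1-Vf) * dM = 0.6 * 0.37 * 0.019 = 0.004218

0.004218


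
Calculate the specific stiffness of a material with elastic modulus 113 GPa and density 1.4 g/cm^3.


Specific stiffness = E/rho = 113/1.4 = 80.7 GPa/(g/cm^3)

80.7 GPa/(g/cm^3)


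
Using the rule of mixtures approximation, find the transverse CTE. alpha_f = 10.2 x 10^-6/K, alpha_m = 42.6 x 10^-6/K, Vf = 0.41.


alpha_2 = alpha_f*Vf + alpha_m*(1-Vf) = 10.2*0.41 + 42.6*0.59 = 29.3 x 10^-6/K

29.3 x 10^-6/K


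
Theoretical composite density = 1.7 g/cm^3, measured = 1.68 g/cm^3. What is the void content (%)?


Void% = (rho_theo - rho_actual)/rho_theo * 100 = (1.7 - 1.68)/1.7 * 100 = 1.18%

1.18%


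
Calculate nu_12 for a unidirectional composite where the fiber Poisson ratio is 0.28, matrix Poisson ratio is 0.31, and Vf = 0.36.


nu_12 = nu_f*Vf + nu_m*(1-Vf) = 0.28*0.36 + 0.31*0.64 = 0.2992

0.2992


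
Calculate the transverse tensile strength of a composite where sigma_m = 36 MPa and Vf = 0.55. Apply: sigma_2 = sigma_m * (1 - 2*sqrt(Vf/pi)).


factor = 1 - 2*sqrt(0.55/pi) = 0.1632
sigma_2 = 36 * 0.1632 = 5.87 MPa

5.87 MPa


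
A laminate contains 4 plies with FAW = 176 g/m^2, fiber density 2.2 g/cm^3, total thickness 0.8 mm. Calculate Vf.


Vf = n * FAW / (rho_f * h * 1000) = 4 * 176 / (2.2 * 0.8 * 1000) = 0.4

0.4


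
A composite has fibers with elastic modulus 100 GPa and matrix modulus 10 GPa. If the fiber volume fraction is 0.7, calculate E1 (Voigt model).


E1 = Ef*Vf + Em*(1-Vf) = 100*0.7 + 10*0.3 = 73.0 GPa

73.0 GPa


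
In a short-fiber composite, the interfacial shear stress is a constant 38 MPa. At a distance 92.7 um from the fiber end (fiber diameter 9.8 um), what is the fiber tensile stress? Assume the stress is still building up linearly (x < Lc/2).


Force balance: sigma_f * (pi*d^2/4) = tau * (pi*d) * x  ->  sigma_f = 4 * tau * x / d
sigma_f = 4 * 38 * 92.7 / 9.8 = 1437.8 MPa

1437.8 MPa


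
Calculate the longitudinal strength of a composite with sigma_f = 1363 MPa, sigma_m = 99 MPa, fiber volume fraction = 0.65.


sigma_1 = sigma_f*Vf + sigma_m*(1-Vf) = 1363*0.65 + 99*0.35 = 920.6 MPa

920.6 MPa


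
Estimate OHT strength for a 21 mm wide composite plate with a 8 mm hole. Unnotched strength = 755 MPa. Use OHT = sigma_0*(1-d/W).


OHT = sigma_0*(1-d/W) = 755*(1-8/21) = 467.4 MPa

467.4 MPa


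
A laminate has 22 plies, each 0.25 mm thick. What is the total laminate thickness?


h = n * t_ply = 22 * 0.25 = 5.5 mm

5.5 mm


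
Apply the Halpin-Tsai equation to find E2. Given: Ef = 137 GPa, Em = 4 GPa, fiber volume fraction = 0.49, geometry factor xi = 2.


eta = (Ef/Em - 1)/(Ef/Em + xi) = (34.25 - 1)/(34.25 + 2) = 0.9172
E2 = Em*(1+xi*eta*Vf)/(1-eta*Vf) = 13.8 GPa

13.8 GPa


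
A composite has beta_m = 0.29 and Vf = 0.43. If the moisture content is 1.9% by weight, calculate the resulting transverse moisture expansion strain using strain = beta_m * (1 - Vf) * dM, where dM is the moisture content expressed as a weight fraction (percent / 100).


dM = 1.9/100 = 0.019
strain = beta_m * (1-Vf) * dM = 0.29 * 0.57 * 0.019 = 0.0031407

0.0031407


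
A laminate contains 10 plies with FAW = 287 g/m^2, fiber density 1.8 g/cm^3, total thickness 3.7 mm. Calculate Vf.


Vf = n * FAW / (rho_f * h * 1000) = 10 * 287 / (1.8 * 3.7 * 1000) = 0.4309

0.4309


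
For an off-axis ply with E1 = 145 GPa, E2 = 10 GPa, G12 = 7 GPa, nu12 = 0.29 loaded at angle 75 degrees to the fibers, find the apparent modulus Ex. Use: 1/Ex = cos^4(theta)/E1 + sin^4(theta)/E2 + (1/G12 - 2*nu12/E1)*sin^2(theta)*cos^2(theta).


cos^4(75) = 0.004487, sin^4(75) = 0.870513, sin^2(75)*cos^2(75) = 0.0625
1/G12 - 2*nu12/E1 = 1/7 - 2*0.29/145 = 0.138857 GPa^-1
1/Ex = 0.004487/145 + 0.870513/10 + 0.138857*0.0625 = 0.0957608 GPa^-1
Ex = 10.44 GPa

10.44 GPa


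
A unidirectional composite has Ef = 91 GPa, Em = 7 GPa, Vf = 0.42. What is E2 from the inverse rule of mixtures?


1/E2 = Vf/Ef + (1-Vf)/Em = 0.42/91 + 0.58/7
E2 = 11.43 GPa

11.43 GPa


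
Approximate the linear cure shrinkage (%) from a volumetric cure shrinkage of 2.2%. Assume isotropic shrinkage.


Linear shrinkage ≈ vol_shrink/3 = 2.2/3 = 0.733%

0.733%


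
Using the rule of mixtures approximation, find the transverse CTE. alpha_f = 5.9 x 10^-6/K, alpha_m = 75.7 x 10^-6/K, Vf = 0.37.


alpha_2 = alpha_f*Vf + alpha_m*(1-Vf) = 5.9*0.37 + 75.7*0.63 = 49.9 x 10^-6/K

49.9 x 10^-6/K


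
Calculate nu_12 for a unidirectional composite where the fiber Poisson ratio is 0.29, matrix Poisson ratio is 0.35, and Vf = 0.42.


nu_12 = nu_f*Vf + nu_m*(1-Vf) = 0.29*0.42 + 0.35*0.58 = 0.3248

0.3248


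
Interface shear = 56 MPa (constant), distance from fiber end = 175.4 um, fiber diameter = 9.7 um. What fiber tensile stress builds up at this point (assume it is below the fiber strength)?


Force balance: sigma_f * (pi*d^2/4) = tau * (pi*d) * x  ->  sigma_f = 4 * tau * x / d
sigma_f = 4 * 56 * 175.4 / 9.7 = 4050.5 MPa

4050.5 MPa


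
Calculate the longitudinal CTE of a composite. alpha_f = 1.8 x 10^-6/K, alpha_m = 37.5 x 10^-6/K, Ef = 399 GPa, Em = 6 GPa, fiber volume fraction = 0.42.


E1 = Ef*Vf + Em*(1-Vf) = 171.06
alpha_1 = (alpha_f*Ef*Vf + alpha_m*Em*(1-Vf))/E1 = 2.53 x 10^-6/K

2.53 x 10^-6/K


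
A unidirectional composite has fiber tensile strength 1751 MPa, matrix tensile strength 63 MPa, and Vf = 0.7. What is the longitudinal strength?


sigma_1 = sigma_f*Vf + sigma_m*(1-Vf) = 1751*0.7 + 63*0.3 = 1244.6 MPa

1244.6 MPa


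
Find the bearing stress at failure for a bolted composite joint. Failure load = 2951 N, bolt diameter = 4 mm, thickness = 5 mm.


sigma_br = F/(d*h) = 2951/(4*5) = 147.6 MPa

147.6 MPa


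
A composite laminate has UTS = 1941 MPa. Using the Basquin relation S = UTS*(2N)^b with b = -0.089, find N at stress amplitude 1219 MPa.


N = 0.5 * (S/UTS)^(1/b) = 0.5 * (1219/1941)^(1/-0.089) = 93.0847 cycles

93.0847 cycles


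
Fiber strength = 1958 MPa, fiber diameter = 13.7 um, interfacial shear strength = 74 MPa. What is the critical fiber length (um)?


Lc = sigma_f * d / (2 * tau_i) = 1958 * 13.7 / (2 * 74) = 181.2 um

181.2 um


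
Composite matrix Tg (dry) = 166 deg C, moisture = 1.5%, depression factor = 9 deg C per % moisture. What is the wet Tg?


Tg_wet = Tg_dry - k*moisture = 166 - 9*1.5 = 152.5 deg C

152.5 deg C


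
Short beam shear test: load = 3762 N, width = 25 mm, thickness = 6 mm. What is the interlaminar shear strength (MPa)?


ILSS = 3F/(4bh) = 3*3762/(4*25*6) = 18.81 MPa

18.81 MPa


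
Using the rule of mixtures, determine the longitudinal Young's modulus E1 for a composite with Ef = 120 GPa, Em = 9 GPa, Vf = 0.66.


E1 = Ef*Vf + Em*(1-Vf) = 120*0.66 + 9*0.34 = 82.26 GPa

82.26 GPa


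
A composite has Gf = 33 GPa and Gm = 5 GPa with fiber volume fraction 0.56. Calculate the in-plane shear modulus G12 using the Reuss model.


1/G12 = Vf/Gf + (1-Vf)/Gm = 0.56/33 + 0.44/5
G12 = 9.53 GPa

9.53 GPa


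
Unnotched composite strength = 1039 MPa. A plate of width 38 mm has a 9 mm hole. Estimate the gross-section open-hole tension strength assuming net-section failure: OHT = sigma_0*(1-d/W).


OHT = sigma_0*(1-d/W) = 1039*(1-9/38) = 792.9 MPa

792.9 MPa


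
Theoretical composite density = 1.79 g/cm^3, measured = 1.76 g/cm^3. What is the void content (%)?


Void% = (rho_theo - rho_actual)/rho_theo * 100 = (1.79 - 1.76)/1.79 * 100 = 1.68%

1.68%


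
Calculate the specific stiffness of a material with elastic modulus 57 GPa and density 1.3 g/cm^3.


Specific stiffness = E/rho = 57/1.3 = 43.8 GPa/(g/cm^3)

43.8 GPa/(g/cm^3)


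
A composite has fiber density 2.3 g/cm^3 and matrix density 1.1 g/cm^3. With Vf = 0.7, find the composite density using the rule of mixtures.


rho_c = rho_f*Vf + rho_m*(1-Vf) = 2.3*0.7 + 1.1*0.3 = 1.94 g/cm^3

1.94 g/cm^3


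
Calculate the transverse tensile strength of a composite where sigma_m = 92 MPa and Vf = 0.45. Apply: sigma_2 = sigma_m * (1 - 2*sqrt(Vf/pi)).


factor = 1 - 2*sqrt(0.45/pi) = 0.2431
sigma_2 = 92 * 0.2431 = 22.36 MPa

22.36 MPa
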